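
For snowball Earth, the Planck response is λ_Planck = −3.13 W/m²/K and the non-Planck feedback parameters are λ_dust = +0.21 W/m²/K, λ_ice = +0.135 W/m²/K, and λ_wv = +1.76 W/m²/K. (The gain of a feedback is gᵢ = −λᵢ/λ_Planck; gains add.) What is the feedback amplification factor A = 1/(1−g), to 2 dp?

Convert to gains: g_dust = 0.21/3.13 = 0.06709; g_ice = 0.135/3.13 = 0.04313; g_wv = 1.76/3.13 = 0.5623.
Total gain g = 0.67252.
A = 1/(1 − 0.67252) = 3.05.

3.05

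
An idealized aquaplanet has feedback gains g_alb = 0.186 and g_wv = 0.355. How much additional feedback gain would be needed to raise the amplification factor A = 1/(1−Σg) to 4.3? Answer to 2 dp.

0.23

Current total gain = 0.541.
Target gain for A = 4.3: g* = 1 − 1/4.3 = 0.7674.
Additional gain needed = 0.7674 − 0.541 = 0.23.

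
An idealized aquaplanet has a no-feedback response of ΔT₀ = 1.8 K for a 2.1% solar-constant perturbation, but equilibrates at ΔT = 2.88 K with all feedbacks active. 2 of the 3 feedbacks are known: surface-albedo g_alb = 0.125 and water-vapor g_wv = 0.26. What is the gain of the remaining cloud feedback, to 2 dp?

-0.01

Amplification A = ΔT/ΔT₀ = 2.88/1.8 = 1.6.
Total gain g = 1 − 1/A = 1 − 1/1.6 = 0.375.
Known gains sum to 0.125 + 0.26 = 0.385.
g_cld = 0.375 − 0.385 = -0.01.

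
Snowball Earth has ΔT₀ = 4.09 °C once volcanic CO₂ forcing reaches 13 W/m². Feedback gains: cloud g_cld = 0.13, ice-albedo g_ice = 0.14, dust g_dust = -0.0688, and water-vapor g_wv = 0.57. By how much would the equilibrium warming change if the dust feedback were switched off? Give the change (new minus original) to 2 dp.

Original: g = 0.7712, ΔT = 4.09/(1−0.7712) = 17.8759 °C.
Without dust: g' = 0.84, ΔT' = 4.09/(1−0.84) = 25.5625 °C.
Change = 25.5625 − 17.8759 = 7.69 °C.

7.69 °C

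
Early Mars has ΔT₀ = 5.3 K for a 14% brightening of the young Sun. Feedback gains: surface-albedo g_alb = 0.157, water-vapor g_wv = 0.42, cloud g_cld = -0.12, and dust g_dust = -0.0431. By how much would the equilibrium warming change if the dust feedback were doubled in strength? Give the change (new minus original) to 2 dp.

Original: g = 0.4139, ΔT = 5.3/(1−0.4139) = 9.0428 K.
With doubled dust: g' = 0.3708, ΔT' = 5.3/(1−0.3708) = 8.4234 K.
Change = 8.4234 − 9.0428 = -0.62 K.

-0.62 K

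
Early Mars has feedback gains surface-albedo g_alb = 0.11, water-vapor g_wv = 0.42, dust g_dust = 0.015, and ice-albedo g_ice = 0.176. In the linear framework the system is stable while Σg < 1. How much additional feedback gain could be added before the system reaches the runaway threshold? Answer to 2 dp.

0.28

Current total gain = 0.11 + 0.42 + 0.015 + 0.176 = 0.721.
Margin to runaway = 1 − 0.721 = 0.28.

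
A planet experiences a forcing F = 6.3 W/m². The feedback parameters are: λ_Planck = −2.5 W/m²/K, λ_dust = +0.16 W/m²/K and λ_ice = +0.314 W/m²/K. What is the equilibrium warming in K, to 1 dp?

Net feedback parameter λ = (−2.5) + (+0.16) + (+0.314) = -2.026 W/m²/K.
ΔT = −F/λ = −6.3/(-2.026) = 3.1 K.

3.1 K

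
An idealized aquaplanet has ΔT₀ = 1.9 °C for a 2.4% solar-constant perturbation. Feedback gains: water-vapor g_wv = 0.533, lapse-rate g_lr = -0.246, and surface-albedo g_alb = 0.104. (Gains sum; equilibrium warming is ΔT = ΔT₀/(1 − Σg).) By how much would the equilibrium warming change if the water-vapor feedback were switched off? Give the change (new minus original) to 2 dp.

Original: g = 0.391, ΔT = 1.9/(1−0.391) = 3.1199 °C.
Without water-vapor: g' = -0.142, ΔT' = 1.9/(1+0.142) = 1.6637 °C.
Change = 1.6637 − 3.1199 = -1.46 °C.

-1.46 °C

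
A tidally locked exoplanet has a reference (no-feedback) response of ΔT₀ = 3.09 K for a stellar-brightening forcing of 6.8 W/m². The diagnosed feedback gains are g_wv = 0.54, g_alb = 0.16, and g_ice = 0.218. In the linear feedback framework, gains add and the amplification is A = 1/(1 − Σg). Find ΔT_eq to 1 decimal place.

37.7 K

Total gain g = 0.54 + 0.16 + 0.218 = 0.918.
Amplification A = 1/(1 − 0.918) = 12.2.
ΔT = 3.09 × 12.2 = 37.7 K.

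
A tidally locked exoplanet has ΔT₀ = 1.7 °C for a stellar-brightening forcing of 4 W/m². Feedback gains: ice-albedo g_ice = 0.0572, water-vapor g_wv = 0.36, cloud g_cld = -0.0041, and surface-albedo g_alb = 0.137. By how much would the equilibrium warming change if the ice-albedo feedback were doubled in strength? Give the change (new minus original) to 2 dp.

Original: g = 0.5501, ΔT = 1.7/(1−0.5501) = 3.7786 °C.
With doubled ice-albedo: g' = 0.6073, ΔT' = 1.7/(1−0.6073) = 4.3290 °C.
Change = 4.3290 − 3.7786 = 0.55 °C.

0.55 °C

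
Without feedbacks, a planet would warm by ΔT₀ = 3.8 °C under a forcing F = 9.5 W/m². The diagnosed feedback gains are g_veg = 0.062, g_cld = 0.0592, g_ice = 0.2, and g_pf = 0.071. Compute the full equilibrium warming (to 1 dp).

6.3 °C

Total gain g = 0.062 + 0.0592 + 0.2 + 0.071 = 0.3922.
Amplification A = 1/(1 − 0.3922) = 1.645.
ΔT = 3.8 × 1.645 = 6.3 °C.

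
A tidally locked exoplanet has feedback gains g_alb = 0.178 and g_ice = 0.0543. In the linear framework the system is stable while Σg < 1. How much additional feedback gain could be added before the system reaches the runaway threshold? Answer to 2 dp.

Current total gain = 0.178 + 0.0543 = 0.2323.
Margin to runaway = 1 − 0.2323 = 0.77.

0.77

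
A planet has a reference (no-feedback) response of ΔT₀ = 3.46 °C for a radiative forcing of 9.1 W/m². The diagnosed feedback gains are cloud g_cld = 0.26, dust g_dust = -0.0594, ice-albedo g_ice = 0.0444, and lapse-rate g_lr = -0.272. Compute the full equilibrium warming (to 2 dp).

Total gain g = 0.26 − 0.0594 + 0.0444 − 0.272 = -0.027.
Amplification A = 1/(1 + 0.027) = 0.9737.
ΔT = 3.46 × 0.9737 = 3.37 °C.

3.37 °C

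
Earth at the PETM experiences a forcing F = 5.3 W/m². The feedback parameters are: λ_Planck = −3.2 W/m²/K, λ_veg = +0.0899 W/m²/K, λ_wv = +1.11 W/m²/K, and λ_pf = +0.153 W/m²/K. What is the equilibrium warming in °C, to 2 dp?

2.87 °C

Net feedback parameter λ = (−3.2) + (+0.0899) + (+1.11) + (+0.153) = -1.8471 W/m²/K.
ΔT = −F/λ = −5.3/(-1.8471) = 2.87 °C.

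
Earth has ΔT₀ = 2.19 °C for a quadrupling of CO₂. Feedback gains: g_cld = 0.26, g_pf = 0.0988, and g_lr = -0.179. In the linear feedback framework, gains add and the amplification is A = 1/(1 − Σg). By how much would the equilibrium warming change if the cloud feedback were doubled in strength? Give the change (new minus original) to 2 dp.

1.24 °C

Original: g = 0.1798, ΔT = 2.19/(1−0.1798) = 2.6701 °C.
With doubled cloud: g' = 0.4398, ΔT' = 2.19/(1−0.4398) = 3.9093 °C.
Change = 3.9093 − 2.6701 = 1.24 °C.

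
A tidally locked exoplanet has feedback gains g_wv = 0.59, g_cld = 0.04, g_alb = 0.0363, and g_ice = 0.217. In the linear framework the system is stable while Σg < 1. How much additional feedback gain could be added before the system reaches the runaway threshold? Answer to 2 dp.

Current total gain = 0.59 + 0.04 + 0.0363 + 0.217 = 0.8833.
Margin to runaway = 1 − 0.8833 = 0.12.

0.12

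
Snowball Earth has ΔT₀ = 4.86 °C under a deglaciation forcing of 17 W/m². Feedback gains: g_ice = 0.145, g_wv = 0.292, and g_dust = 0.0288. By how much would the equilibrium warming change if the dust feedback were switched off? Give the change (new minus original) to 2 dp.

-0.47 °C

Original: g = 0.4658, ΔT = 4.86/(1−0.4658) = 9.0977 °C.
Without dust: g' = 0.437, ΔT' = 4.86/(1−0.437) = 8.6323 °C.
Change = 8.6323 − 9.0977 = -0.47 °C.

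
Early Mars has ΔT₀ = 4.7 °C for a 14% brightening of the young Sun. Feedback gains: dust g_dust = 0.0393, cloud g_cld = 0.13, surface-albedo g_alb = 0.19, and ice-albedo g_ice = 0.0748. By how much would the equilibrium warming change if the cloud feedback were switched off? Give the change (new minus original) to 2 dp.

-1.55 °C

Original: g = 0.4341, ΔT = 4.7/(1−0.4341) = 8.3054 °C.
Without cloud: g' = 0.3041, ΔT' = 4.7/(1−0.3041) = 6.7538 °C.
Change = 6.7538 − 8.3054 = -1.55 °C.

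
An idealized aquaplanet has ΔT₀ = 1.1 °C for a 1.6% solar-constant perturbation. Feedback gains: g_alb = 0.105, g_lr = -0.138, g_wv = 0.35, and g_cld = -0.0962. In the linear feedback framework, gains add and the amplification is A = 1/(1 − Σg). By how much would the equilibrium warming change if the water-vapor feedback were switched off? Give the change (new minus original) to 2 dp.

-0.44 °C

Original: g = 0.2208, ΔT = 1.1/(1−0.2208) = 1.4117 °C.
Without water-vapor: g' = -0.1292, ΔT' = 1.1/(1+0.1292) = 0.9741 °C.
Change = 0.9741 − 1.4117 = -0.44 °C.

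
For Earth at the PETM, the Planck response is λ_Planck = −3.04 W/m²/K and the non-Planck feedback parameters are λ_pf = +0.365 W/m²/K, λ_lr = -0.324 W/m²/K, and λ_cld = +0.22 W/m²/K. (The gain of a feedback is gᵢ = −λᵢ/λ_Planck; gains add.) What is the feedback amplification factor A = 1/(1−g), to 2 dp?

Convert to gains: g_pf = 0.365/3.04 = 0.1201; g_lr = -0.324/3.04 = -0.1066; g_cld = 0.22/3.04 = 0.07237.
Total gain g = 0.08587.
A = 1/(1 − 0.08587) = 1.09.

1.09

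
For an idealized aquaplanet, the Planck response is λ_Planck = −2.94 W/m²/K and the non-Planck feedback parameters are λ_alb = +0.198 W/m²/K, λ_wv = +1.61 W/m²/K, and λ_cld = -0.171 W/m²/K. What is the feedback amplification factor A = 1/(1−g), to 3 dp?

Convert to gains: g_alb = 0.198/2.94 = 0.06735; g_wv = 1.61/2.94 = 0.5476; g_cld = -0.171/2.94 = -0.05816.
Total gain g = 0.55679.
A = 1/(1 − 0.55679) = 2.256.

2.256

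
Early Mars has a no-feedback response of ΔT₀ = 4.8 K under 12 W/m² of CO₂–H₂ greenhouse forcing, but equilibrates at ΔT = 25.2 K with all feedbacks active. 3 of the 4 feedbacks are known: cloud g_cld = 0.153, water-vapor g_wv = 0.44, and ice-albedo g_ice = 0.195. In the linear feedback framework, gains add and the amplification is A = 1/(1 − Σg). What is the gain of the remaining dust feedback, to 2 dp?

0.02

Amplification A = ΔT/ΔT₀ = 25.2/4.8 = 5.25.
Total gain g = 1 − 1/A = 1 − 1/5.25 = 0.8095.
Known gains sum to 0.153 + 0.44 + 0.195 = 0.788.
g_dust = 0.8095 − 0.788 = 0.02.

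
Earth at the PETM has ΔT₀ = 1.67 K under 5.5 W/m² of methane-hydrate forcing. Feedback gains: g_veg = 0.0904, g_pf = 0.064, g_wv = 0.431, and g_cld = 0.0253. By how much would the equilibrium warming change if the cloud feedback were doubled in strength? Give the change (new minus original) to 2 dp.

Original: g = 0.6107, ΔT = 1.67/(1−0.6107) = 4.2898 K.
With doubled cloud: g' = 0.636, ΔT' = 1.67/(1−0.636) = 4.5879 K.
Change = 4.5879 − 4.2898 = 0.30 K.

0.30 K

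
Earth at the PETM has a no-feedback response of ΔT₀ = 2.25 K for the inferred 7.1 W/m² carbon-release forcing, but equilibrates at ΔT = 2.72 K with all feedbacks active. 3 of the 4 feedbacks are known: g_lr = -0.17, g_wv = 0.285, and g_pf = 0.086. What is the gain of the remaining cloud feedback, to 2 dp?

-0.03

Amplification A = ΔT/ΔT₀ = 2.72/2.25 = 1.209.
Total gain g = 1 − 1/A = 1 − 1/1.209 = 0.1729.
Known gains sum to -0.17 + 0.285 + 0.086 = 0.201.
g_cld = 0.1729 − 0.201 = -0.03.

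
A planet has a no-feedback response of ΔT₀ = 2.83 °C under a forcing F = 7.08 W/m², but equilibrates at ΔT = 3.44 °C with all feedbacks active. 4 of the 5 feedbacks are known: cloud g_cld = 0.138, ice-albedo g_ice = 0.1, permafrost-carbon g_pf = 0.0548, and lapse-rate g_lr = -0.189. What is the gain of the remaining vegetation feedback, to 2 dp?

Amplification A = ΔT/ΔT₀ = 3.44/2.83 = 1.216.
Total gain g = 1 − 1/A = 1 − 1/1.216 = 0.1776.
Known gains sum to 0.138 + 0.1 + 0.0548 − 0.189 = 0.1038.
g_veg = 0.1776 − 0.1038 = 0.07.

0.07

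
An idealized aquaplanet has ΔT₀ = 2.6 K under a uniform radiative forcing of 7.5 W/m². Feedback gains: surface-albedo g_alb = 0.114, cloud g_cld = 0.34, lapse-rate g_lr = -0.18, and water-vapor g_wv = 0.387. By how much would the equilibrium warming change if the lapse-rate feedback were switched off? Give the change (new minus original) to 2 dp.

Original: g = 0.661, ΔT = 2.6/(1−0.661) = 7.6696 K.
Without lapse-rate: g' = 0.841, ΔT' = 2.6/(1−0.841) = 16.3522 K.
Change = 16.3522 − 7.6696 = 8.68 K.

8.68 K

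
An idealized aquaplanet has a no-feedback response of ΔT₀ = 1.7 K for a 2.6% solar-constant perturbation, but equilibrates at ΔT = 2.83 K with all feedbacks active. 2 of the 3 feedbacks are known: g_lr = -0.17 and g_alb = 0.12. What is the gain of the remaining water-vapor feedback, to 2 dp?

Amplification A = ΔT/ΔT₀ = 2.83/1.7 = 1.665.
Total gain g = 1 − 1/A = 1 − 1/1.665 = 0.3994.
Known gains sum to -0.17 + 0.12 = -0.05.
g_wv = 0.3994 + 0.05 = 0.45.

0.45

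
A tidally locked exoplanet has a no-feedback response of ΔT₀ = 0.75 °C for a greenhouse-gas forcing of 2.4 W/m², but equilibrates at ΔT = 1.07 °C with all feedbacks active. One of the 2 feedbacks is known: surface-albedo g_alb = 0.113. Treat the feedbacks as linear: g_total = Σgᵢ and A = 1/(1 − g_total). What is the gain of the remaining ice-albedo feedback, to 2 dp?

0.19

Amplification A = ΔT/ΔT₀ = 1.07/0.75 = 1.427.
Total gain g = 1 − 1/A = 1 − 1/1.427 = 0.2992.
The known gain is 0.113.
g_ice = 0.2992 − 0.113 = 0.19.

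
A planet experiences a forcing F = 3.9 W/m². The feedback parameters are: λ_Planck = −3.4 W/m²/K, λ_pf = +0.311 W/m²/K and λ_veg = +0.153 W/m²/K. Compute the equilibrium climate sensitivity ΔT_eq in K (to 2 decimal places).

1.33 K

Net feedback parameter λ = (−3.4) + (+0.311) + (+0.153) = -2.936 W/m²/K.
ΔT = −F/λ = −3.9/(-2.936) = 1.33 K.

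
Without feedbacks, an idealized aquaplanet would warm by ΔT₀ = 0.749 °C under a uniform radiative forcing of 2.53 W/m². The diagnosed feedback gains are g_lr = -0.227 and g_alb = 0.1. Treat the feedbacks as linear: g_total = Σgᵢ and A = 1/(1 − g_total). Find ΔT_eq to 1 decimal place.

0.7 °C

Total gain g = -0.227 + 0.1 = -0.127.
Amplification A = 1/(1 + 0.127) = 0.8873.
ΔT = 0.749 × 0.8873 = 0.7 °C.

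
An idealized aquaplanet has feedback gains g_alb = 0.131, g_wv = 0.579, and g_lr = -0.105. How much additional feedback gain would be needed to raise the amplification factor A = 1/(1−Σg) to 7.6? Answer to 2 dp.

0.26

Current total gain = 0.605.
Target gain for A = 7.6: g* = 1 − 1/7.6 = 0.8684.
Additional gain needed = 0.8684 − 0.605 = 0.26.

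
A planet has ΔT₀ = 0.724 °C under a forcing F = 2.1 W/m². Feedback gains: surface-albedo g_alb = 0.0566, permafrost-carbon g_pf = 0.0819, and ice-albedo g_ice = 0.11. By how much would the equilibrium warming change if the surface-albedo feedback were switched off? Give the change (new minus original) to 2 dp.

-0.07 °C

Original: g = 0.2485, ΔT = 0.724/(1−0.2485) = 0.9634 °C.
Without surface-albedo: g' = 0.1919, ΔT' = 0.724/(1−0.1919) = 0.8959 °C.
Change = 0.8959 − 0.9634 = -0.07 °C.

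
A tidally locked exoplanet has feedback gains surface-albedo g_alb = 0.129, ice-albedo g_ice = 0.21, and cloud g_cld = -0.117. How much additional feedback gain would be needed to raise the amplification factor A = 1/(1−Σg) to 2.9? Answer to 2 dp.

Current total gain = 0.222.
Target gain for A = 2.9: g* = 1 − 1/2.9 = 0.6552.
Additional gain needed = 0.6552 − 0.222 = 0.43.

0.43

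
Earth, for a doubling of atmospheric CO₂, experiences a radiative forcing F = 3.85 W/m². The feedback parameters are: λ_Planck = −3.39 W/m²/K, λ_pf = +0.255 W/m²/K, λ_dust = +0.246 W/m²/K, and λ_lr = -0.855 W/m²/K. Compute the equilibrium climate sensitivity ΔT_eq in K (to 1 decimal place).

Net feedback parameter λ = (−3.39) + (+0.255) + (+0.246) + (-0.855) = -3.744 W/m²/K.
ΔT = −F/λ = −3.85/(-3.744) = 1.0 K.

1.0 K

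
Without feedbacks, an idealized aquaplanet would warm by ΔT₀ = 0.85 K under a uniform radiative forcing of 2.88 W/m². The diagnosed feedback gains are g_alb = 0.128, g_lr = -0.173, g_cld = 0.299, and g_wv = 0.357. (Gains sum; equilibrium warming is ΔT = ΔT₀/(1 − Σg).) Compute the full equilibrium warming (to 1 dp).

2.2 K

Total gain g = 0.128 − 0.173 + 0.299 + 0.357 = 0.611.
Amplification A = 1/(1 − 0.611) = 2.571.
ΔT = 0.85 × 2.571 = 2.2 K.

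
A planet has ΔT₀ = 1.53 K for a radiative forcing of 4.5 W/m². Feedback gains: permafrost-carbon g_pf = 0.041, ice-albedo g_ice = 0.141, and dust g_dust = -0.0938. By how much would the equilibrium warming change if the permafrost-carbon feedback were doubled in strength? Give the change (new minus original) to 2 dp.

Original: g = 0.0882, ΔT = 1.53/(1−0.0882) = 1.6780 K.
With doubled permafrost-carbon: g' = 0.1292, ΔT' = 1.53/(1−0.1292) = 1.7570 K.
Change = 1.7570 − 1.6780 = 0.08 K.

0.08 K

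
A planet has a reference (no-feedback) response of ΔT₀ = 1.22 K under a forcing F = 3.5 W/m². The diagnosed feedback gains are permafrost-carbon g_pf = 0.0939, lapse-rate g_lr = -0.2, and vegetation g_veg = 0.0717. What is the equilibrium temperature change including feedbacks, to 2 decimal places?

1.18 K

Total gain g = 0.0939 − 0.2 + 0.0717 = -0.0344.
Amplification A = 1/(1 + 0.0344) = 0.9667.
ΔT = 1.22 × 0.9667 = 1.18 K.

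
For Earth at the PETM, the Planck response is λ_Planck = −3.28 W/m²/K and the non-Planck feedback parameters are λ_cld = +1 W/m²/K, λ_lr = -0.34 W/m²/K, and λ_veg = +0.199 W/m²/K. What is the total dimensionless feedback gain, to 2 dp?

Convert to gains: g_cld = 1/3.28 = 0.3049; g_lr = -0.34/3.28 = -0.1037; g_veg = 0.199/3.28 = 0.06067.
Total gain g = 0.26187.

0.26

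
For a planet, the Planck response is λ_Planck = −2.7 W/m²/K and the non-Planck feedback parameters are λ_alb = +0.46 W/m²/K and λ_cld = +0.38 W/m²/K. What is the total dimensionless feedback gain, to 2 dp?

0.31

Convert to gains: g_alb = 0.46/2.7 = 0.1704; g_cld = 0.38/2.7 = 0.1407.
Total gain g = 0.3111.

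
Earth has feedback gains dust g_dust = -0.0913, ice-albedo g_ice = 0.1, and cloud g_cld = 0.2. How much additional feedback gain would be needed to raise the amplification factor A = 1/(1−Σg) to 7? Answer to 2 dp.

0.65

Current total gain = 0.2087.
Target gain for A = 7: g* = 1 − 1/7 = 0.8571.
Additional gain needed = 0.8571 − 0.2087 = 0.65.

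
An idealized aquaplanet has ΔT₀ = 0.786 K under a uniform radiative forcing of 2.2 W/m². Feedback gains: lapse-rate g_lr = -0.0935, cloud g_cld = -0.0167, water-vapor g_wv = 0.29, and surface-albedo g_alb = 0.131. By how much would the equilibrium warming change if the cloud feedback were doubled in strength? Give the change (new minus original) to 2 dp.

-0.03 K

Original: g = 0.3108, ΔT = 0.786/(1−0.3108) = 1.1405 K.
With doubled cloud: g' = 0.2941, ΔT' = 0.786/(1−0.2941) = 1.1135 K.
Change = 1.1135 − 1.1405 = -0.03 K.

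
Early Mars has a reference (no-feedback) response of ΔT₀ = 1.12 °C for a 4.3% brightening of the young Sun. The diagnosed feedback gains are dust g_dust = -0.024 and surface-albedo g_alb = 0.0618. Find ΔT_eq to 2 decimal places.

Total gain g = -0.024 + 0.0618 = 0.0378.
Amplification A = 1/(1 − 0.0378) = 1.039.
ΔT = 1.12 × 1.039 = 1.16 °C.

1.16 °C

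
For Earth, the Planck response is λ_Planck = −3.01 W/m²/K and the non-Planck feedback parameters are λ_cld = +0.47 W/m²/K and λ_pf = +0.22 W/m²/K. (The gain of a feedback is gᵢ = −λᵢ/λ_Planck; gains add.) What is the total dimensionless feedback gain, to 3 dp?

Convert to gains: g_cld = 0.47/3.01 = 0.1561; g_pf = 0.22/3.01 = 0.07309.
Total gain g = 0.22919.

0.229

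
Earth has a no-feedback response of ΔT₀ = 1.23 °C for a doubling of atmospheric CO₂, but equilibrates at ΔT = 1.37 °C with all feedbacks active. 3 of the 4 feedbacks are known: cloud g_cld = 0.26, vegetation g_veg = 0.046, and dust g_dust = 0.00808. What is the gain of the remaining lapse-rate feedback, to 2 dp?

-0.21

Amplification A = ΔT/ΔT₀ = 1.37/1.23 = 1.114.
Total gain g = 1 − 1/A = 1 − 1/1.114 = 0.1023.
Known gains sum to 0.26 + 0.046 + 0.00808 = 0.31408.
g_lr = 0.1023 − 0.31408 = -0.21.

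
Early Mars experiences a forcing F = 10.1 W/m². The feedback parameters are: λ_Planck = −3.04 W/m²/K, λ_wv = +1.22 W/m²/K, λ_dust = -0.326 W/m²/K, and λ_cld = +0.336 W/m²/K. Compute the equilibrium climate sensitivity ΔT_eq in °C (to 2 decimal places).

Net feedback parameter λ = (−3.04) + (+1.22) + (-0.326) + (+0.336) = -1.81 W/m²/K.
ΔT = −F/λ = −10.1/(-1.81) = 5.58 °C.

5.58 °C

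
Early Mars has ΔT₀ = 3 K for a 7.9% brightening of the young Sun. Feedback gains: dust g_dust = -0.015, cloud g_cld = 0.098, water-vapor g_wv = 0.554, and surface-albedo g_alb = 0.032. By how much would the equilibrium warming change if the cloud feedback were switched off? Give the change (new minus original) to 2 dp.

-2.07 K

Original: g = 0.669, ΔT = 3/(1−0.669) = 9.0634 K.
Without cloud: g' = 0.571, ΔT' = 3/(1−0.571) = 6.9930 K.
Change = 6.9930 − 9.0634 = -2.07 K.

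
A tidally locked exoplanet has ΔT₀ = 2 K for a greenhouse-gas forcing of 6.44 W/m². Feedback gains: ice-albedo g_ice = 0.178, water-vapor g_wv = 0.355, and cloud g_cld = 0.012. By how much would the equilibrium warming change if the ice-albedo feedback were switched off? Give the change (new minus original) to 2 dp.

-1.24 K

Original: g = 0.545, ΔT = 2/(1−0.545) = 4.3956 K.
Without ice-albedo: g' = 0.367, ΔT' = 2/(1−0.367) = 3.1596 K.
Change = 3.1596 − 4.3956 = -1.24 K.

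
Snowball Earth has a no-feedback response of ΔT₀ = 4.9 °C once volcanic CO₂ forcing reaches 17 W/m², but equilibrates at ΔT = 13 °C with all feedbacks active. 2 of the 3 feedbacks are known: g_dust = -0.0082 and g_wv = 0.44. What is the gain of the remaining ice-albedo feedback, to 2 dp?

0.19

Amplification A = ΔT/ΔT₀ = 13/4.9 = 2.653.
Total gain g = 1 − 1/A = 1 − 1/2.653 = 0.6231.
Known gains sum to -0.0082 + 0.44 = 0.4318.
g_ice = 0.6231 − 0.4318 = 0.19.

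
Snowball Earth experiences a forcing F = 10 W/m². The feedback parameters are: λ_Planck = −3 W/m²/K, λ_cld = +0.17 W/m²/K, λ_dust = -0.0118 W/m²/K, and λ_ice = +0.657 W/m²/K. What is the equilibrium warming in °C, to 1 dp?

Net feedback parameter λ = (−3) + (+0.17) + (-0.0118) + (+0.657) = -2.1848 W/m²/K.
ΔT = −F/λ = −10/(-2.1848) = 4.6 °C.

4.6 °C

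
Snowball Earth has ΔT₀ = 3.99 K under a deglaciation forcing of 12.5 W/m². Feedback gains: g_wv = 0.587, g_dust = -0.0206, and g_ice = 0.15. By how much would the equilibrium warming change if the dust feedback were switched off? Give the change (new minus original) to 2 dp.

1.10 K

Original: g = 0.7164, ΔT = 3.99/(1−0.7164) = 14.0691 K.
Without dust: g' = 0.737, ΔT' = 3.99/(1−0.737) = 15.1711 K.
Change = 15.1711 − 14.0691 = 1.10 K.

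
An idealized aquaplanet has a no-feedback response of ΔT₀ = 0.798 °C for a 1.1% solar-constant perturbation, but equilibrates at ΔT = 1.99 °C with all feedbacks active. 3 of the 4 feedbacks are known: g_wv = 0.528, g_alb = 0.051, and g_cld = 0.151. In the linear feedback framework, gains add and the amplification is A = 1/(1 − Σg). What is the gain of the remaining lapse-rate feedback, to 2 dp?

Amplification A = ΔT/ΔT₀ = 1.99/0.798 = 2.494.
Total gain g = 1 − 1/A = 1 − 1/2.494 = 0.599.
Known gains sum to 0.528 + 0.051 + 0.151 = 0.73.
g_lr = 0.599 − 0.73 = -0.13.

-0.13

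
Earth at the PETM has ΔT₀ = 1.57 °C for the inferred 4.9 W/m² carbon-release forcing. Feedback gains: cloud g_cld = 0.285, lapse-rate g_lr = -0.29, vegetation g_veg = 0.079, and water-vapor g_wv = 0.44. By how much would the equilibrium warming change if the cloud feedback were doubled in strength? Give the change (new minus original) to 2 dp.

Original: g = 0.514, ΔT = 1.57/(1−0.514) = 3.2305 °C.
With doubled cloud: g' = 0.799, ΔT' = 1.57/(1−0.799) = 7.8109 °C.
Change = 7.8109 − 3.2305 = 4.58 °C.

4.58 °C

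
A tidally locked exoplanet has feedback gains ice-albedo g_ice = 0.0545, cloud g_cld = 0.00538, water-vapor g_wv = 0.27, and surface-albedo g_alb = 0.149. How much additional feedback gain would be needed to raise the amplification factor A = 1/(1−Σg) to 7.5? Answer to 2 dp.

Current total gain = 0.47888.
Target gain for A = 7.5: g* = 1 − 1/7.5 = 0.8667.
Additional gain needed = 0.8667 − 0.47888 = 0.39.

0.39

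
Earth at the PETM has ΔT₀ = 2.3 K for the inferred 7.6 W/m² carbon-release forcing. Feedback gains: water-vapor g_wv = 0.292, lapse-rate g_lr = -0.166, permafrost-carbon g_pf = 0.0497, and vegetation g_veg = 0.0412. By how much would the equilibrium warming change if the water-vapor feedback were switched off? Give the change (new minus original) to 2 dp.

Original: g = 0.2169, ΔT = 2.3/(1−0.2169) = 2.9370 K.
Without water-vapor: g' = -0.0751, ΔT' = 2.3/(1+0.0751) = 2.1393 K.
Change = 2.1393 − 2.9370 = -0.80 K.

-0.80 K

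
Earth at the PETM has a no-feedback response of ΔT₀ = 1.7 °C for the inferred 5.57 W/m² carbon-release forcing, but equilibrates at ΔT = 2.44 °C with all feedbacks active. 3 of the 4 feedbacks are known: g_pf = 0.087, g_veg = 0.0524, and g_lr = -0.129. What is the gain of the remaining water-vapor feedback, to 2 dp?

0.29

Amplification A = ΔT/ΔT₀ = 2.44/1.7 = 1.435.
Total gain g = 1 − 1/A = 1 − 1/1.435 = 0.3031.
Known gains sum to 0.087 + 0.0524 − 0.129 = 0.0104.
g_wv = 0.3031 − 0.0104 = 0.29.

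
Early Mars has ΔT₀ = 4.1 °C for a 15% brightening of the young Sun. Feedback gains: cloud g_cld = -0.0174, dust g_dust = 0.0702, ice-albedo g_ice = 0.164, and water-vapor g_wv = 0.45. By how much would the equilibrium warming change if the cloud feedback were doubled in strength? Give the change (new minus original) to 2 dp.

Original: g = 0.6668, ΔT = 4.1/(1−0.6668) = 12.3049 °C.
With doubled cloud: g' = 0.6494, ΔT' = 4.1/(1−0.6494) = 11.6942 °C.
Change = 11.6942 − 12.3049 = -0.61 °C.

-0.61 °C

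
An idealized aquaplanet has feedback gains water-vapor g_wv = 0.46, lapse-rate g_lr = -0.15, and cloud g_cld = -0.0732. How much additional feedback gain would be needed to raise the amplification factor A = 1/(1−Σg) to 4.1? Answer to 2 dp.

0.52

Current total gain = 0.2368.
Target gain for A = 4.1: g* = 1 − 1/4.1 = 0.7561.
Additional gain needed = 0.7561 − 0.2368 = 0.52.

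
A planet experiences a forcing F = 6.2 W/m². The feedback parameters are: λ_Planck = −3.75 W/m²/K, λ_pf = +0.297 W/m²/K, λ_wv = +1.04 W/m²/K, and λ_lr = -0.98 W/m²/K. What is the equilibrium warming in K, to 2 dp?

Net feedback parameter λ = (−3.75) + (+0.297) + (+1.04) + (-0.98) = -3.393 W/m²/K.
ΔT = −F/λ = −6.2/(-3.393) = 1.83 K.

1.83 K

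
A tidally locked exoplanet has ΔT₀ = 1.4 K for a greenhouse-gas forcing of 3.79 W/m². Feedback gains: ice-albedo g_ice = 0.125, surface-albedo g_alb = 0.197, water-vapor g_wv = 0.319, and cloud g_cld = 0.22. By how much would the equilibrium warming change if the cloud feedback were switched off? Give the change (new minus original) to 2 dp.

Original: g = 0.861, ΔT = 1.4/(1−0.861) = 10.0719 K.
Without cloud: g' = 0.641, ΔT' = 1.4/(1−0.641) = 3.8997 K.
Change = 3.8997 − 10.0719 = -6.17 K.

-6.17 K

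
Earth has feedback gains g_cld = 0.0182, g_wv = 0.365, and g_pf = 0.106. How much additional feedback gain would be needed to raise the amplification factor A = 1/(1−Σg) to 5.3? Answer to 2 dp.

0.32

Current total gain = 0.4892.
Target gain for A = 5.3: g* = 1 − 1/5.3 = 0.8113.
Additional gain needed = 0.8113 − 0.4892 = 0.32.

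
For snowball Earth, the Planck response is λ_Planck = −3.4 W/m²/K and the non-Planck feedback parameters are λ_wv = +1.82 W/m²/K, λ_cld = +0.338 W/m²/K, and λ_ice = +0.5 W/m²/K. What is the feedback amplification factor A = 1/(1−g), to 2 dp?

Convert to gains: g_wv = 1.82/3.4 = 0.5353; g_cld = 0.338/3.4 = 0.09941; g_ice = 0.5/3.4 = 0.1471.
Total gain g = 0.78181.
A = 1/(1 − 0.78181) = 4.58.

4.58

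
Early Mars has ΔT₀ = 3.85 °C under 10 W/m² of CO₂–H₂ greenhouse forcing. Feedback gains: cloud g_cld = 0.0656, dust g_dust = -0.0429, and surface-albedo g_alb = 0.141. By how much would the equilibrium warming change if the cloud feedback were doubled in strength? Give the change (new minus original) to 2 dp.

Original: g = 0.1637, ΔT = 3.85/(1−0.1637) = 4.6036 °C.
With doubled cloud: g' = 0.2293, ΔT' = 3.85/(1−0.2293) = 4.9955 °C.
Change = 4.9955 − 4.6036 = 0.39 °C.

0.39 °C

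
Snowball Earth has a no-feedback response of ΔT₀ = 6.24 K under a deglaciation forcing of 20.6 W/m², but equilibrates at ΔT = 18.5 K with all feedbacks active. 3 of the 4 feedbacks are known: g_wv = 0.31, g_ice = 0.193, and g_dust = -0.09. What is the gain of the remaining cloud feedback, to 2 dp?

0.25

Amplification A = ΔT/ΔT₀ = 18.5/6.24 = 2.965.
Total gain g = 1 − 1/A = 1 − 1/2.965 = 0.6627.
Known gains sum to 0.31 + 0.193 − 0.09 = 0.413.
g_cld = 0.6627 − 0.413 = 0.25.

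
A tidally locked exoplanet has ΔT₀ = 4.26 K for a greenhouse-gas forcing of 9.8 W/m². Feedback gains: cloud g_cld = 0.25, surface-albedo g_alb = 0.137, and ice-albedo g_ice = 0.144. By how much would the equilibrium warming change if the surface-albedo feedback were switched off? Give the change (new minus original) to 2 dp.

-2.05 K

Original: g = 0.531, ΔT = 4.26/(1−0.531) = 9.0832 K.
Without surface-albedo: g' = 0.394, ΔT' = 4.26/(1−0.394) = 7.0297 K.
Change = 7.0297 − 9.0832 = -2.05 K.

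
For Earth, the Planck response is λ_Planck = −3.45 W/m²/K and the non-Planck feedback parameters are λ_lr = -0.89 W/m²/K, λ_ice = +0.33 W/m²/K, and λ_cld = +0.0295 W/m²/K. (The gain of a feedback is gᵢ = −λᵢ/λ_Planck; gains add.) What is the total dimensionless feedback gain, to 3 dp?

Convert to gains: g_lr = -0.89/3.45 = -0.258; g_ice = 0.33/3.45 = 0.09565; g_cld = 0.0295/3.45 = 0.008551.
Total gain g = -0.153799.

-0.154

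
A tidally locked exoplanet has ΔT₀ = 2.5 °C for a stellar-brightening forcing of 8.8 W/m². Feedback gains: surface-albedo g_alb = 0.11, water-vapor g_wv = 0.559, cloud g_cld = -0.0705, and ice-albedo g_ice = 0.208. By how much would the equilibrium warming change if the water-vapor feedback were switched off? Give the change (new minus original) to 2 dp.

-9.60 °C

Original: g = 0.8065, ΔT = 2.5/(1−0.8065) = 12.9199 °C.
Without water-vapor: g' = 0.2475, ΔT' = 2.5/(1−0.2475) = 3.3223 °C.
Change = 3.3223 − 12.9199 = -9.60 °C.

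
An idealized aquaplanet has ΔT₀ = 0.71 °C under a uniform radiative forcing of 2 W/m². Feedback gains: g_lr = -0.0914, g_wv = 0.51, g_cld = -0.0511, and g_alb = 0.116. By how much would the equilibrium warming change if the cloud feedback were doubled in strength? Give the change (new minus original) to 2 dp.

Original: g = 0.4835, ΔT = 0.71/(1−0.4835) = 1.3746 °C.
With doubled cloud: g' = 0.4324, ΔT' = 0.71/(1−0.4324) = 1.2509 °C.
Change = 1.2509 − 1.3746 = -0.12 °C.

-0.12 °C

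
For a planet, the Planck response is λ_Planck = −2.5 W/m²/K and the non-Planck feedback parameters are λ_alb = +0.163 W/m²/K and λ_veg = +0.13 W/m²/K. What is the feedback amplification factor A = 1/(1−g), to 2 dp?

1.13

Convert to gains: g_alb = 0.163/2.5 = 0.0652; g_veg = 0.13/2.5 = 0.052.
Total gain g = 0.1172.
A = 1/(1 − 0.1172) = 1.13.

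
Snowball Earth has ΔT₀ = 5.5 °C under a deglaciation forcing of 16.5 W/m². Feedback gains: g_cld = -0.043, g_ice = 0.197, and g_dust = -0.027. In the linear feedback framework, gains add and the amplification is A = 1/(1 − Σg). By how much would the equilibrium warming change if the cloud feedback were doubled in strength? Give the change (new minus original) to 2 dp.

-0.30 °C

Original: g = 0.127, ΔT = 5.5/(1−0.127) = 6.3001 °C.
With doubled cloud: g' = 0.084, ΔT' = 5.5/(1−0.084) = 6.0044 °C.
Change = 6.0044 − 6.3001 = -0.30 °C.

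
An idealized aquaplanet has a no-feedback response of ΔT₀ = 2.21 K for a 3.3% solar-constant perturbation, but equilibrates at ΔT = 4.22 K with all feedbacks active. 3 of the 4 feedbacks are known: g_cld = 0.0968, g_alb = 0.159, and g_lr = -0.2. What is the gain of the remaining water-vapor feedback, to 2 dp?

0.42

Amplification A = ΔT/ΔT₀ = 4.22/2.21 = 1.91.
Total gain g = 1 − 1/A = 1 − 1/1.91 = 0.4764.
Known gains sum to 0.0968 + 0.159 − 0.2 = 0.0558.
g_wv = 0.4764 − 0.0558 = 0.42.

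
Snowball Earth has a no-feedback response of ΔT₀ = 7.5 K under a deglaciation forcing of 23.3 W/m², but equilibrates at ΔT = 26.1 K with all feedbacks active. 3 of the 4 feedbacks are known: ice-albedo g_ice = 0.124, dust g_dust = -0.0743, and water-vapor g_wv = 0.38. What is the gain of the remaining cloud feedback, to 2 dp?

Amplification A = ΔT/ΔT₀ = 26.1/7.5 = 3.48.
Total gain g = 1 − 1/A = 1 − 1/3.48 = 0.7126.
Known gains sum to 0.124 − 0.0743 + 0.38 = 0.4297.
g_cld = 0.7126 − 0.4297 = 0.28.

0.28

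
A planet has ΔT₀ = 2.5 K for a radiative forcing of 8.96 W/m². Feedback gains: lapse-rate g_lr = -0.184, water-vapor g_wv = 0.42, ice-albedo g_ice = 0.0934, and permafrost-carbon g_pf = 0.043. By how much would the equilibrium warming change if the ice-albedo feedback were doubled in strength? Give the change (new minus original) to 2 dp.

Original: g = 0.3724, ΔT = 2.5/(1−0.3724) = 3.9834 K.
With doubled ice-albedo: g' = 0.4658, ΔT' = 2.5/(1−0.4658) = 4.6799 K.
Change = 4.6799 − 3.9834 = 0.70 K.

0.70 K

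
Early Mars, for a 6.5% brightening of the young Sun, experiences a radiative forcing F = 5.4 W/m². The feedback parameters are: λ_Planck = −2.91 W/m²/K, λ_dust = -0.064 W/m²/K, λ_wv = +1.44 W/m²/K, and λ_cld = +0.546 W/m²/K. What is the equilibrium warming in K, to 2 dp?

Net feedback parameter λ = (−2.91) + (-0.064) + (+1.44) + (+0.546) = -0.988 W/m²/K.
ΔT = −F/λ = −5.4/(-0.988) = 5.47 K.

5.47 K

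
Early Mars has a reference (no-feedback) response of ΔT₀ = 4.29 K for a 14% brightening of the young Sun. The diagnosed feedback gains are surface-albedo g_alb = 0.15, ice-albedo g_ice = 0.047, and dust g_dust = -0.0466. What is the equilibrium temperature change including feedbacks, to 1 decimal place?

5.0 K

Total gain g = 0.15 + 0.047 − 0.0466 = 0.1504.
Amplification A = 1/(1 − 0.1504) = 1.177.
ΔT = 4.29 × 1.177 = 5.0 K.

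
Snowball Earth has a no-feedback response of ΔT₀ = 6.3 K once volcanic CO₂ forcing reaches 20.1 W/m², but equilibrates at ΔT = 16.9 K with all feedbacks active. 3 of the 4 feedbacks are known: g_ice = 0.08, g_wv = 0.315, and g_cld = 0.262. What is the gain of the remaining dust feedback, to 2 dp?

-0.03

Amplification A = ΔT/ΔT₀ = 16.9/6.3 = 2.683.
Total gain g = 1 − 1/A = 1 − 1/2.683 = 0.6273.
Known gains sum to 0.08 + 0.315 + 0.262 = 0.657.
g_dust = 0.6273 − 0.657 = -0.03.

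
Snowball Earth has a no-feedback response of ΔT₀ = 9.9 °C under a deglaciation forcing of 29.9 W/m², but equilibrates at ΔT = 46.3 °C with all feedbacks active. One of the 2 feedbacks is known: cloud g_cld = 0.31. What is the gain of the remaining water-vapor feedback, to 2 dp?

0.48

Amplification A = ΔT/ΔT₀ = 46.3/9.9 = 4.677.
Total gain g = 1 − 1/A = 1 − 1/4.677 = 0.7862.
The known gain is 0.31.
g_wv = 0.7862 − 0.31 = 0.48.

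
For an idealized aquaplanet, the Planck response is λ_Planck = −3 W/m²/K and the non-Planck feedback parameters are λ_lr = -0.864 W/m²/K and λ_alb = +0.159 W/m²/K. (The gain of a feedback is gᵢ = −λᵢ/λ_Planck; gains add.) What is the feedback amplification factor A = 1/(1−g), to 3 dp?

Convert to gains: g_lr = -0.864/3 = -0.288; g_alb = 0.159/3 = 0.053.
Total gain g = -0.235.
A = 1/(1 + 0.235) = 0.810.

0.810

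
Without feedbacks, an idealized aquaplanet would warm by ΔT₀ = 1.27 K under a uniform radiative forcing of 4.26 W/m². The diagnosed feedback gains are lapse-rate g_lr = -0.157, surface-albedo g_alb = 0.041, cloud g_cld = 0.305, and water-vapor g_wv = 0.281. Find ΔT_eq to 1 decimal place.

2.4 K

Total gain g = -0.157 + 0.041 + 0.305 + 0.281 = 0.47.
Amplification A = 1/(1 − 0.47) = 1.887.
ΔT = 1.27 × 1.887 = 2.4 K.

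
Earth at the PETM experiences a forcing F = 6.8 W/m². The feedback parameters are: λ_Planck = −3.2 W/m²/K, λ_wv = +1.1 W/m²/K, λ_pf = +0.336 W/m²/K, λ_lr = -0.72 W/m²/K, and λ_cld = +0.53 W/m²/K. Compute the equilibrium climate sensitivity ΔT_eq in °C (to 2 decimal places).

3.48 °C

Net feedback parameter λ = (−3.2) + (+1.1) + (+0.336) + (-0.72) + (+0.53) = -1.954 W/m²/K.
ΔT = −F/λ = −6.8/(-1.954) = 3.48 °C.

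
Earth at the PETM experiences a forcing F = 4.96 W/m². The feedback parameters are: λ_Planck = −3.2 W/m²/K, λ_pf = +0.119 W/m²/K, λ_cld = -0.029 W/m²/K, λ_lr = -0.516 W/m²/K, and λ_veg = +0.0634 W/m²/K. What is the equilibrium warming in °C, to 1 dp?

1.4 °C

Net feedback parameter λ = (−3.2) + (+0.119) + (-0.029) + (-0.516) + (+0.0634) = -3.5626 W/m²/K.
ΔT = −F/λ = −4.96/(-3.5626) = 1.4 °C.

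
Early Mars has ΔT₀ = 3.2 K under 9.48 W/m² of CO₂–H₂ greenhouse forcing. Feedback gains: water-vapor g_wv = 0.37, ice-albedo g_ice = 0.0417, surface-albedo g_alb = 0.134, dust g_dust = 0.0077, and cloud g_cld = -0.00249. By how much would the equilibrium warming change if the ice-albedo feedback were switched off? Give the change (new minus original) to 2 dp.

Original: g = 0.55091, ΔT = 3.2/(1−0.55091) = 7.1255 K.
Without ice-albedo: g' = 0.50921, ΔT' = 3.2/(1−0.50921) = 6.5201 K.
Change = 6.5201 − 7.1255 = -0.61 K.

-0.61 K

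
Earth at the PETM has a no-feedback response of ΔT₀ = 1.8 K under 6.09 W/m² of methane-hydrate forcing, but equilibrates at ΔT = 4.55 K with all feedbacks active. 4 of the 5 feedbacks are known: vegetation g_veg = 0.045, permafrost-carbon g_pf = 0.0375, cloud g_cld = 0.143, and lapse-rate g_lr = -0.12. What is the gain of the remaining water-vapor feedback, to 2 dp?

Amplification A = ΔT/ΔT₀ = 4.55/1.8 = 2.528.
Total gain g = 1 − 1/A = 1 − 1/2.528 = 0.6044.
Known gains sum to 0.045 + 0.0375 + 0.143 − 0.12 = 0.1055.
g_wv = 0.6044 − 0.1055 = 0.50.

0.50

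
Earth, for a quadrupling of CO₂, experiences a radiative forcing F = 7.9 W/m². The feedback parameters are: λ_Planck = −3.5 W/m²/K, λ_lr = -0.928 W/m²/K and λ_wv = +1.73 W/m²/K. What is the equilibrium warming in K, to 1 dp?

2.9 K

Net feedback parameter λ = (−3.5) + (-0.928) + (+1.73) = -2.698 W/m²/K.
ΔT = −F/λ = −7.9/(-2.698) = 2.9 K.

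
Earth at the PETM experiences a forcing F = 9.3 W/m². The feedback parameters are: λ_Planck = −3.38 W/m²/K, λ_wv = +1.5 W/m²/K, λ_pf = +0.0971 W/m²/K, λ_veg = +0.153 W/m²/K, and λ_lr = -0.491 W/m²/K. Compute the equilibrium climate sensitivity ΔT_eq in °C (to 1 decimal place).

4.4 °C

Net feedback parameter λ = (−3.38) + (+1.5) + (+0.0971) + (+0.153) + (-0.491) = -2.1209 W/m²/K.
ΔT = −F/λ = −9.3/(-2.1209) = 4.4 °C.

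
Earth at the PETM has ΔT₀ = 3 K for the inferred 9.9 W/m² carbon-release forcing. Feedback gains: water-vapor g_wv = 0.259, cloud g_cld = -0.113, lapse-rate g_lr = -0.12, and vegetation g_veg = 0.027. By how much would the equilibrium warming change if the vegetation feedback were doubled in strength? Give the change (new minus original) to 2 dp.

0.09 K

Original: g = 0.053, ΔT = 3/(1−0.053) = 3.1679 K.
With doubled vegetation: g' = 0.08, ΔT' = 3/(1−0.08) = 3.2609 K.
Change = 3.2609 − 3.1679 = 0.09 K.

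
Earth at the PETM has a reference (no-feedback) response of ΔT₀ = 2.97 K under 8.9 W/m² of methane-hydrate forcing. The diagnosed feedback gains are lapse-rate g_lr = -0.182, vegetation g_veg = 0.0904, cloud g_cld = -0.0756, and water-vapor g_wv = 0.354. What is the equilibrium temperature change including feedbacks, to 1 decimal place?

Total gain g = -0.182 + 0.0904 − 0.0756 + 0.354 = 0.1868.
Amplification A = 1/(1 − 0.1868) = 1.23.
ΔT = 2.97 × 1.23 = 3.7 K.

3.7 K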